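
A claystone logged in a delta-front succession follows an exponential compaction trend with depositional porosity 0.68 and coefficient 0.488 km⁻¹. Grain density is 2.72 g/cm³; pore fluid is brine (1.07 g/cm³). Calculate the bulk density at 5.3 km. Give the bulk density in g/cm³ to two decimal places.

2.64 g/cm³

Porosity at depth: phi = 0.68·exp(−0.488×5.3) = 0.68×0.0753 = 0.0512
Bulk density: ρ_b = (1−phi)ρ_g + phi·ρ_f = 0.9488×2.72 + 0.0512×1.07
       = 2.581 + 0.055 = 2.636 g/cm³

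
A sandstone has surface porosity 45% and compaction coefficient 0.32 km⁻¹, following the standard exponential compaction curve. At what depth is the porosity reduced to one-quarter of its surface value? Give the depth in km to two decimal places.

4.33 km

φ/φ₀ = 1/4 ⇒ exp(−k·Z) = 1/4 ⇒ Z = ln(4) / k
Z = 1.3863 / 0.32 = 4.332 km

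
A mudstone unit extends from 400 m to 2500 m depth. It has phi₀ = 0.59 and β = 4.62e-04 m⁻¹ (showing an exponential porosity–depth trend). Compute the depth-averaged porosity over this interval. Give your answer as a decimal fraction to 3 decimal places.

Working in km (1 km = 1000 m; β in km⁻¹ = β in m⁻¹ × 1000):
⟨phi⟩ = (1/(d₂−d₁)) ∫ phi₀ e^(−βd) dd = phi₀·(e^(−β·d₁) − e^(−β·d₂)) / (β·(d₂−d₁))
e^(−0.462×0.4) = 0.8313; e^(−0.462×2.5) = 0.3151
⟨phi⟩ = 0.59 × (0.8313 − 0.3151) / (0.462 × 2.1) = 0.59 × 0.5321 = 0.3139

0.314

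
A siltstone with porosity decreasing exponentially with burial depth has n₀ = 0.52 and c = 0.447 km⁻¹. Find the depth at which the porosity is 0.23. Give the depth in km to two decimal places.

Invert Athy's law: d = ln(n₀/n) / c
d = ln(0.52/0.23) / 0.447 = ln(2.261) / 0.447 = 0.8157 / 0.447 = 1.825 km

1.82 km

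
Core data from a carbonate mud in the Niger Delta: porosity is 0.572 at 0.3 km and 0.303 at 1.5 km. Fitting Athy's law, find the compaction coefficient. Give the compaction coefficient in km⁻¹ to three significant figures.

Athy: φ(Z) = φ₀ e^(−kZ) ⇒ φ₁/φ₂ = e^{k(Z₂−Z₁)} ⇒ k = ln(φ₁/φ₂)/(Z₂−Z₁)
k = ln(0.572/0.303) / (1.5 − 0.3) = ln(1.888) / 1.2 = 0.6354 / 1.2 = 0.5295 km⁻¹

0.530 km⁻¹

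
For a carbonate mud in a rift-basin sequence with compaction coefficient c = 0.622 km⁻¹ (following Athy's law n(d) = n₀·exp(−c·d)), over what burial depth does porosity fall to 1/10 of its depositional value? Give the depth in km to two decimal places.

3.70 km

n/n₀ = 1/10 ⇒ exp(−c·d) = 1/10 ⇒ d = ln(10) / c
d = 2.3026 / 0.622 = 3.702 km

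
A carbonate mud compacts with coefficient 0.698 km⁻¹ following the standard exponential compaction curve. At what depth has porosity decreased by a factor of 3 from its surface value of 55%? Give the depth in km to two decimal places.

1.57 km

φ/φ₀ = 1/3 ⇒ exp(−c·z) = 1/3 ⇒ z = ln(3) / c
z = 1.0986 / 0.698 = 1.574 km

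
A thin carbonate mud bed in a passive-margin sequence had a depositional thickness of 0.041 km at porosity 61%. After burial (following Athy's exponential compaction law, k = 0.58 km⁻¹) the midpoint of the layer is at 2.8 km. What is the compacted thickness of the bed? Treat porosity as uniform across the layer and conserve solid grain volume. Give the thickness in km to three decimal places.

0.018 km

Porosity at 2.8 km: φ = 0.61·exp(−0.58×2.8) = 0.1202
Solid-volume conservation: h(1−φ) = h₀(1−φ₀) ⇒ h = h₀·(1−φ₀)/(1−φ)
h = 0.041 × (1 − 0.61)/(1 − 0.1202) = 0.041 × 0.4433 = 0.0182 km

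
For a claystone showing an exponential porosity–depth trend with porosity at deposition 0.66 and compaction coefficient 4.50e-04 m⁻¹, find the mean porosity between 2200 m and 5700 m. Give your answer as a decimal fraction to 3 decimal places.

0.123

Working in km (1 km = 1000 m; k in km⁻¹ = k in m⁻¹ × 1000):
⟨n⟩ = (1/(z₂−z₁)) ∫ n₀ e^(−kz) dz = n₀·(e^(−k·z₁) − e^(−k·z₂)) / (k·(z₂−z₁))
e^(−0.45×2.2) = 0.3716; e^(−0.45×5.7) = 0.0769
⟨n⟩ = 0.66 × (0.3716 − 0.0769) / (0.45 × 3.5) = 0.66 × 0.1871 = 0.1235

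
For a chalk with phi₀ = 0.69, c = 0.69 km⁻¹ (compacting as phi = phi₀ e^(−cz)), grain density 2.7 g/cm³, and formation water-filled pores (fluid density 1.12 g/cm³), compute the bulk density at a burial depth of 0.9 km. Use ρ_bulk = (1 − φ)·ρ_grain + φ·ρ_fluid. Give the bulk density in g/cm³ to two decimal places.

2.11 g/cm³

Porosity at depth: phi = 0.69·exp(−0.69×0.9) = 0.69×0.5374 = 0.3708
Bulk density: ρ_b = (1−phi)ρ_g + phi·ρ_f = 0.6292×2.7 + 0.3708×1.12
       = 1.699 + 0.415 = 2.114 g/cm³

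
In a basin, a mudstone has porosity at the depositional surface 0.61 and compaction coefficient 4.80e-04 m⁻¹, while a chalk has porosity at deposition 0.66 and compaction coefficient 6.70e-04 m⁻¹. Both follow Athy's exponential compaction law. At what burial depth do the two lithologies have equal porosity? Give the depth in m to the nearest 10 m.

Working in km (1 km = 1000 m; c in km⁻¹ = c in m⁻¹ × 1000):
Set phi₀ₐ e^(−cₐZ) = phi₀ᵦ e^(−cᵦZ) ⇒ ln(phi₀ₐ/phi₀ᵦ) = (cₐ − cᵦ)·Z
Z = ln(0.61/0.66) / (0.48 − 0.67) = -0.0788 / -0.19 = 0.415 km

410 m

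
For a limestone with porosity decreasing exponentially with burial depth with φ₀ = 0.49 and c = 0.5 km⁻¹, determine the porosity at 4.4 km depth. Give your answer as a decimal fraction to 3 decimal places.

0.054

φ = φ₀·exp(−c·d) = 0.49 × exp(−0.5 × 4.4) = 0.49 × exp(−2.2)
  = 0.49 × 0.1108 = 0.0543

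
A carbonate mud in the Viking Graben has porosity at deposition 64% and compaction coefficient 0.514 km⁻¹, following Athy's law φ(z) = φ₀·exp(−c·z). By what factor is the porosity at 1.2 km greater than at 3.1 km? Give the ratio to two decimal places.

2.66

φ(z₁)/φ(z₂) = e^(−c·z₁)/e^(−c·z₂) = e^{c(z₂−z₁)}
= exp(0.514 × 1.9) = exp(0.9766) = 2.6554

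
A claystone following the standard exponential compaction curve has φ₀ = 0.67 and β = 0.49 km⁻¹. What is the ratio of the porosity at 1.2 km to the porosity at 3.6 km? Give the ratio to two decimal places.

3.24

φ(d₁)/φ(d₂) = e^(−β·d₁)/e^(−β·d₂) = e^{β(d₂−d₁)}
= exp(0.49 × 2.4) = exp(1.176) = 3.2414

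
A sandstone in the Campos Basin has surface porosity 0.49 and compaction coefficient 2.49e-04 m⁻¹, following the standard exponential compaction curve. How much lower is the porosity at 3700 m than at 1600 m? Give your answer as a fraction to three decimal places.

Working in km (1 km = 1000 m; c in km⁻¹ = c in m⁻¹ × 1000):
φ(1.6) = 0.49·e^(−0.249×1.6) = 0.3290
φ(3.7) = 0.49·e^(−0.249×3.7) = 0.1950
Δφ = 0.3290 − 0.1950 = 0.1340

0.134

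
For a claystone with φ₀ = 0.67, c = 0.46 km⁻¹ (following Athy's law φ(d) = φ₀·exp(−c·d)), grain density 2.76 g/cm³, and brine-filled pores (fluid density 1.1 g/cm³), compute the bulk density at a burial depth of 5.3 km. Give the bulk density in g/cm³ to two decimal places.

2.66 g/cm³

Porosity at depth: φ = 0.67·exp(−0.46×5.3) = 0.67×0.0873 = 0.0585
Bulk density: ρ_b = (1−φ)ρ_g + φ·ρ_f = 0.9415×2.76 + 0.0585×1.1
       = 2.598 + 0.064 = 2.663 g/cm³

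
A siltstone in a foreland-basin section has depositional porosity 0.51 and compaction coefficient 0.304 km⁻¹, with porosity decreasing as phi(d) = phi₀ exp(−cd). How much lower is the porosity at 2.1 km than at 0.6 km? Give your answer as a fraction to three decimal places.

phi(0.6) = 0.51·e^(−0.304×0.6) = 0.4250
phi(2.1) = 0.51·e^(−0.304×2.1) = 0.2693
Δphi = 0.4250 − 0.2693 = 0.1556

0.156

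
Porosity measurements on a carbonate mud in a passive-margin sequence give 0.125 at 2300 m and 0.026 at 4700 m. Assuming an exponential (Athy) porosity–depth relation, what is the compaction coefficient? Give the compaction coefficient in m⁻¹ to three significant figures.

0.000654 m⁻¹

Working in km (1 km = 1000 m; k in km⁻¹ = k in m⁻¹ × 1000):
Athy: φ(z) = φ₀ e^(−kz) ⇒ φ₁/φ₂ = e^{k(z₂−z₁)} ⇒ k = ln(φ₁/φ₂)/(z₂−z₁)
k = ln(0.125/0.026) / (4.7 − 2.3) = ln(4.808) / 2.4 = 1.5702 / 2.4 = 0.6543 km⁻¹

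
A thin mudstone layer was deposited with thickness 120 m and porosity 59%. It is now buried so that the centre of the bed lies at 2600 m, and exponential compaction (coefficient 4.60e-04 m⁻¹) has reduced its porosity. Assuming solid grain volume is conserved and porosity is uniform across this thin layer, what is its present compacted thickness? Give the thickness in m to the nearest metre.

60 m

Working in km (1 km = 1000 m; c in km⁻¹ = c in m⁻¹ × 1000):
Porosity at 2.6 km: n = 0.59·exp(−0.46×2.6) = 0.1784
Solid-volume conservation: h(1−n) = h₀(1−n₀) ⇒ h = h₀·(1−n₀)/(1−n)
h = 0.12 × (1 − 0.59)/(1 − 0.1784) = 0.12 × 0.4990 = 0.0599 km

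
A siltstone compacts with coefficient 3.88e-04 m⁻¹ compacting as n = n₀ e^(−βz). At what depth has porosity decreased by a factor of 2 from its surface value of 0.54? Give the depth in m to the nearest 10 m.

Working in km (1 km = 1000 m; β in km⁻¹ = β in m⁻¹ × 1000):
n/n₀ = 1/2 ⇒ exp(−β·z) = 1/2 ⇒ z = ln(2) / β
z = 0.6931 / 0.388 = 1.786 km

1790 m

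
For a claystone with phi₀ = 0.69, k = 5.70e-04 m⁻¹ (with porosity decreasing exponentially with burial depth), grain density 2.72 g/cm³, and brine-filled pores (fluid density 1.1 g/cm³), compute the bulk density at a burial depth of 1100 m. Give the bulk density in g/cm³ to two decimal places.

2.12 g/cm³

Working in km (1 km = 1000 m; k in km⁻¹ = k in m⁻¹ × 1000):
Porosity at depth: phi = 0.69·exp(−0.57×1.1) = 0.69×0.5342 = 0.3686
Bulk density: ρ_b = (1−phi)ρ_g + phi·ρ_f = 0.6314×2.72 + 0.3686×1.1
       = 1.717 + 0.405 = 2.123 g/cm³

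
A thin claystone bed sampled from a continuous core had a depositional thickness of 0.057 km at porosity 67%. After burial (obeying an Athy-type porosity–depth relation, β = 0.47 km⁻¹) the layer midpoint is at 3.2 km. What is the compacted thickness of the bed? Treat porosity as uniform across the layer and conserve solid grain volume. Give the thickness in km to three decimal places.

0.022 km

Porosity at 3.2 km: phi = 0.67·exp(−0.47×3.2) = 0.1489
Solid-volume conservation: h(1−phi) = h₀(1−phi₀) ⇒ h = h₀·(1−phi₀)/(1−phi)
h = 0.057 × (1 − 0.67)/(1 − 0.1489) = 0.057 × 0.3877 = 0.0221 km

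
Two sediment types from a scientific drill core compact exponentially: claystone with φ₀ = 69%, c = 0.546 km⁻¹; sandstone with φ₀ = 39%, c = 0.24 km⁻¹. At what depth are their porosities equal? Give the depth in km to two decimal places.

1.86 km

Set φ₀ₐ e^(−cₐz) = φ₀ᵦ e^(−cᵦz) ⇒ ln(φ₀ₐ/φ₀ᵦ) = (cₐ − cᵦ)·z
z = ln(0.69/0.39) / (0.546 − 0.24) = 0.5705 / 0.306 = 1.865 km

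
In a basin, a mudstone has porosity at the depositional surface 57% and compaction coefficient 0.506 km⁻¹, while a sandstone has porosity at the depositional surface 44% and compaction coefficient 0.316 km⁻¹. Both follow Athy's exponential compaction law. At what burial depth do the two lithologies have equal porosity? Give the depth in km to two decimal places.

Set φ₀ₐ e^(−cₐz) = φ₀ᵦ e^(−cᵦz) ⇒ ln(φ₀ₐ/φ₀ᵦ) = (cₐ − cᵦ)·z
z = ln(0.57/0.44) / (0.506 − 0.316) = 0.2589 / 0.19 = 1.362 km

1.36 km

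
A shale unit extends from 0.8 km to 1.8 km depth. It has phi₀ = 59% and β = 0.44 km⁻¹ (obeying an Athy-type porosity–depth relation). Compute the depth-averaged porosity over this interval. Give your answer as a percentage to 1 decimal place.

⟨phi⟩ = (1/(z₂−z₁)) ∫ phi₀ e^(−βz) dz = phi₀·(e^(−β·z₁) − e^(−β·z₂)) / (β·(z₂−z₁))
e^(−0.44×0.8) = 0.7033; e^(−0.44×1.8) = 0.4529
⟨phi⟩ = 0.59 × (0.7033 − 0.4529) / (0.44 × 1) = 0.59 × 0.5690 = 0.3357

33.6%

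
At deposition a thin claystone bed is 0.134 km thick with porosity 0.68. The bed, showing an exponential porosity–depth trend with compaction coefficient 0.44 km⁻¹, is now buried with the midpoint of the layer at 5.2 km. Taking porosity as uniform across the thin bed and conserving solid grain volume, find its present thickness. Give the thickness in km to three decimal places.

Porosity at 5.2 km: φ = 0.68·exp(−0.44×5.2) = 0.0690
Solid-volume conservation: h(1−φ) = h₀(1−φ₀) ⇒ h = h₀·(1−φ₀)/(1−φ)
h = 0.134 × (1 − 0.68)/(1 − 0.0690) = 0.134 × 0.3437 = 0.0461 km

0.046 km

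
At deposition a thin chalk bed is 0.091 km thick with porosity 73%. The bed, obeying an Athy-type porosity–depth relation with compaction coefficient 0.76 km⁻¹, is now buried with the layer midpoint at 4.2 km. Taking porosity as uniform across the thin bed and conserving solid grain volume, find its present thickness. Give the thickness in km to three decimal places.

Porosity at 4.2 km: φ = 0.73·exp(−0.76×4.2) = 0.0300
Solid-volume conservation: h(1−φ) = h₀(1−φ₀) ⇒ h = h₀·(1−φ₀)/(1−φ)
h = 0.091 × (1 − 0.73)/(1 − 0.0300) = 0.091 × 0.2783 = 0.0253 km

0.025 km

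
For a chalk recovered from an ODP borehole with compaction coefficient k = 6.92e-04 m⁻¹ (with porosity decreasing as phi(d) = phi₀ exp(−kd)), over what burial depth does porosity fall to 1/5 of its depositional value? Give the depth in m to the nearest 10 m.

2330 m

Working in km (1 km = 1000 m; k in km⁻¹ = k in m⁻¹ × 1000):
phi/phi₀ = 1/5 ⇒ exp(−k·d) = 1/5 ⇒ d = ln(5) / k
d = 1.6094 / 0.692 = 2.326 km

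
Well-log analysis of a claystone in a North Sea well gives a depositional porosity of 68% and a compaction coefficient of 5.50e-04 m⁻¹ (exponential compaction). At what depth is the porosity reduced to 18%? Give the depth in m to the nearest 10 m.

2420 m

Working in km (1 km = 1000 m; β in km⁻¹ = β in m⁻¹ × 1000):
Invert Athy's law: Z = ln(n₀/n) / β
Z = ln(0.68/0.18) / 0.55 = ln(3.778) / 0.55 = 1.3291 / 0.55 = 2.417 km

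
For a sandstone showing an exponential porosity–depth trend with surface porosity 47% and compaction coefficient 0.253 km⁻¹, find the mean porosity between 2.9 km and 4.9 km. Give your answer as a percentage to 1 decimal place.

⟨φ⟩ = (1/(d₂−d₁)) ∫ φ₀ e^(−kd) dd = φ₀·(e^(−k·d₁) − e^(−k·d₂)) / (k·(d₂−d₁))
e^(−0.253×2.9) = 0.4801; e^(−0.253×4.9) = 0.2895
⟨φ⟩ = 0.47 × (0.4801 − 0.2895) / (0.253 × 2) = 0.47 × 0.3768 = 0.1771

17.7%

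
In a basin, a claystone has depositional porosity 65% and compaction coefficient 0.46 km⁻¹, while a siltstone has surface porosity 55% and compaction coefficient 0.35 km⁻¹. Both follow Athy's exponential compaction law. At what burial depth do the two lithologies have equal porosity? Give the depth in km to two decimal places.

Set φ₀ₐ e^(−kₐz) = φ₀ᵦ e^(−kᵦz) ⇒ ln(φ₀ₐ/φ₀ᵦ) = (kₐ − kᵦ)·z
z = ln(0.65/0.55) / (0.46 − 0.35) = 0.1671 / 0.11 = 1.519 km

1.52 km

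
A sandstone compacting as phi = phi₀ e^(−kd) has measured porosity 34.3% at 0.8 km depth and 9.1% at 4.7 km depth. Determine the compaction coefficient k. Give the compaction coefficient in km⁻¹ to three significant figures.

0.340 km⁻¹

Athy: phi(d) = phi₀ e^(−kd) ⇒ phi₁/phi₂ = e^{k(d₂−d₁)} ⇒ k = ln(phi₁/phi₂)/(d₂−d₁)
k = ln(0.343/0.091) / (4.7 − 0.8) = ln(3.769) / 3.9 = 1.3269 / 3.9 = 0.3402 km⁻¹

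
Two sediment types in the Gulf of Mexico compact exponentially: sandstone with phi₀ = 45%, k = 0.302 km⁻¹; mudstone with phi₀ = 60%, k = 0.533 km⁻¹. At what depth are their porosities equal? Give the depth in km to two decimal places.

1.25 km

Set phi₀ₐ e^(−kₐz) = phi₀ᵦ e^(−kᵦz) ⇒ ln(phi₀ₐ/phi₀ᵦ) = (kₐ − kᵦ)·z
z = ln(0.45/0.6) / (0.302 − 0.533) = -0.2877 / -0.231 = 1.245 km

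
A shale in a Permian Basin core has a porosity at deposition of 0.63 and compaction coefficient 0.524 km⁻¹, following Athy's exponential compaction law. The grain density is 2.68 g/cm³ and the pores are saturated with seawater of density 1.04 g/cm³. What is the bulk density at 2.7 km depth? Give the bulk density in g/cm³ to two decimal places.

Porosity at depth: n = 0.63·exp(−0.524×2.7) = 0.63×0.2430 = 0.1531
Bulk density: ρ_b = (1−n)ρ_g + n·ρ_f = 0.8469×2.68 + 0.1531×1.04
       = 2.270 + 0.159 = 2.429 g/cm³

2.43 g/cm³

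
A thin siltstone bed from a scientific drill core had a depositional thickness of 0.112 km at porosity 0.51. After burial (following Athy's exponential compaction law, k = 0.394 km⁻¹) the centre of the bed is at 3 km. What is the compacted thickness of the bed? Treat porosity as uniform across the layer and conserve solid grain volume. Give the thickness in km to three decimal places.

0.065 km

Porosity at 3 km: n = 0.51·exp(−0.394×3) = 0.1564
Solid-volume conservation: h(1−n) = h₀(1−n₀) ⇒ h = h₀·(1−n₀)/(1−n)
h = 0.112 × (1 − 0.51)/(1 − 0.1564) = 0.112 × 0.5808 = 0.0651 km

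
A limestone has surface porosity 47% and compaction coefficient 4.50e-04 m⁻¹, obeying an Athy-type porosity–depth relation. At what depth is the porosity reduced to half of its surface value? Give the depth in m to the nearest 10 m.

1540 m

Working in km (1 km = 1000 m; k in km⁻¹ = k in m⁻¹ × 1000):
φ/φ₀ = 1/2 ⇒ exp(−k·Z) = 1/2 ⇒ Z = ln(2) / k
Z = 0.6931 / 0.45 = 1.540 km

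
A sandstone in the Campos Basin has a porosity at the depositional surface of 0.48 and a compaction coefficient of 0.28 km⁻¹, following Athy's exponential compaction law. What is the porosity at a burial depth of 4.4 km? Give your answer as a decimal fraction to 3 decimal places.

0.140

n = n₀·exp(−k·z) = 0.48 × exp(−0.28 × 4.4) = 0.48 × exp(−1.232)
  = 0.48 × 0.2917 = 0.1400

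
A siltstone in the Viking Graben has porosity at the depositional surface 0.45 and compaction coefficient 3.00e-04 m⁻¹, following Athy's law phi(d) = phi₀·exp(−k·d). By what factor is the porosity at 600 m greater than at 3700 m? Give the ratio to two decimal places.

Working in km (1 km = 1000 m; k in km⁻¹ = k in m⁻¹ × 1000):
phi(d₁)/phi(d₂) = e^(−k·d₁)/e^(−k·d₂) = e^{k(d₂−d₁)}
= exp(0.3 × 3.1) = exp(0.93) = 2.5345

2.53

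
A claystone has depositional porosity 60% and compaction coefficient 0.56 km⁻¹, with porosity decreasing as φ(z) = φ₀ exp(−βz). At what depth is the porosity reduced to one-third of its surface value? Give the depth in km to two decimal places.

φ/φ₀ = 1/3 ⇒ exp(−β·z) = 1/3 ⇒ z = ln(3) / β
z = 1.0986 / 0.56 = 1.962 km

1.96 km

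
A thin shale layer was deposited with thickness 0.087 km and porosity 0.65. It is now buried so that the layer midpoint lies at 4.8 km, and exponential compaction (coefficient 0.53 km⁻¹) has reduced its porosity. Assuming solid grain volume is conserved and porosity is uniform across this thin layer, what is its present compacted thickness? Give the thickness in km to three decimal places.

Porosity at 4.8 km: phi = 0.65·exp(−0.53×4.8) = 0.0511
Solid-volume conservation: h(1−phi) = h₀(1−phi₀) ⇒ h = h₀·(1−phi₀)/(1−phi)
h = 0.087 × (1 − 0.65)/(1 − 0.0511) = 0.087 × 0.3688 = 0.0321 km

0.032 km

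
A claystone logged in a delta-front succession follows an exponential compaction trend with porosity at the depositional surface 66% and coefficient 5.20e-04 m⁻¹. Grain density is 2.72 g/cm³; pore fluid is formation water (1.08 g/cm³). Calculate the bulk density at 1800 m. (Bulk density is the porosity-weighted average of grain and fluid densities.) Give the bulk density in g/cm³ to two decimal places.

Working in km (1 km = 1000 m; k in km⁻¹ = k in m⁻¹ × 1000):
Porosity at depth: n = 0.66·exp(−0.52×1.8) = 0.66×0.3922 = 0.2588
Bulk density: ρ_b = (1−n)ρ_g + n·ρ_f = 0.7412×2.72 + 0.2588×1.08
       = 2.016 + 0.280 = 2.295 g/cm³

2.30 g/cm³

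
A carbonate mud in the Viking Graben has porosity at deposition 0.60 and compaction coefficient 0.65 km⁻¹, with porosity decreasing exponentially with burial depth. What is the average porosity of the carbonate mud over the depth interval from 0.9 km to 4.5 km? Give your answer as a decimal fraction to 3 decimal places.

⟨phi⟩ = (1/(Z₂−Z₁)) ∫ phi₀ e^(−βZ) dZ = phi₀·(e^(−β·Z₁) − e^(−β·Z₂)) / (β·(Z₂−Z₁))
e^(−0.65×0.9) = 0.5571; e^(−0.65×4.5) = 0.0537
⟨phi⟩ = 0.6 × (0.5571 − 0.0537) / (0.65 × 3.6) = 0.6 × 0.2151 = 0.1291

0.129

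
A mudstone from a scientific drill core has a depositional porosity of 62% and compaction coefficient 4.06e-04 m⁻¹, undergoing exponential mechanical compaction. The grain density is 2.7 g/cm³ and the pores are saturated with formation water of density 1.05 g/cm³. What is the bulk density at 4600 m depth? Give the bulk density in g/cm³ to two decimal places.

2.54 g/cm³

Working in km (1 km = 1000 m; c in km⁻¹ = c in m⁻¹ × 1000):
Porosity at depth: n = 0.62·exp(−0.406×4.6) = 0.62×0.1545 = 0.0958
Bulk density: ρ_b = (1−n)ρ_g + n·ρ_f = 0.9042×2.7 + 0.0958×1.05
       = 2.441 + 0.101 = 2.542 g/cm³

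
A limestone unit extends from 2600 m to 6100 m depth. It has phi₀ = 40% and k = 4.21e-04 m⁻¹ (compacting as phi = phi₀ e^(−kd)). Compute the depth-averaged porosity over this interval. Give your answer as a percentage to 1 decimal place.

7.0%

Working in km (1 km = 1000 m; k in km⁻¹ = k in m⁻¹ × 1000):
⟨phi⟩ = (1/(d₂−d₁)) ∫ phi₀ e^(−kd) dd = phi₀·(e^(−k·d₁) − e^(−k·d₂)) / (k·(d₂−d₁))
e^(−0.421×2.6) = 0.3347; e^(−0.421×6.1) = 0.0767
⟨phi⟩ = 0.4 × (0.3347 − 0.0767) / (0.421 × 3.5) = 0.4 × 0.1751 = 0.0700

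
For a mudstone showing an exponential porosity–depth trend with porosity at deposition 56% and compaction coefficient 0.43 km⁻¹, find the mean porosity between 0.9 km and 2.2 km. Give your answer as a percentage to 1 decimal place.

29.1%

⟨phi⟩ = (1/(z₂−z₁)) ∫ phi₀ e^(−kz) dz = phi₀·(e^(−k·z₁) − e^(−k·z₂)) / (k·(z₂−z₁))
e^(−0.43×0.9) = 0.6791; e^(−0.43×2.2) = 0.3883
⟨phi⟩ = 0.56 × (0.6791 − 0.3883) / (0.43 × 1.3) = 0.56 × 0.5202 = 0.2913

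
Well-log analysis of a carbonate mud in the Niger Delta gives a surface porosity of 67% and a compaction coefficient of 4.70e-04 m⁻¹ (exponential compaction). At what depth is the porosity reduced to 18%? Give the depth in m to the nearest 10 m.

2800 m

Working in km (1 km = 1000 m; c in km⁻¹ = c in m⁻¹ × 1000):
Invert Athy's law: d = ln(n₀/n) / c
d = ln(0.67/0.18) / 0.47 = ln(3.722) / 0.47 = 1.3143 / 0.47 = 2.796 km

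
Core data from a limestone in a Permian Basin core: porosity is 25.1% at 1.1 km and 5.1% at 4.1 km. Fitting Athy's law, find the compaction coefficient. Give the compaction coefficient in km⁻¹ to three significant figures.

Athy: φ(z) = φ₀ e^(−βz) ⇒ φ₁/φ₂ = e^{β(z₂−z₁)} ⇒ β = ln(φ₁/φ₂)/(z₂−z₁)
β = ln(0.251/0.051) / (4.1 − 1.1) = ln(4.922) / 3 = 1.5936 / 3 = 0.5312 km⁻¹

0.531 km⁻¹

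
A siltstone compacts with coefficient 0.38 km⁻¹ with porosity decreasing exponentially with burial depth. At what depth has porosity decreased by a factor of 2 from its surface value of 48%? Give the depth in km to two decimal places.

φ/φ₀ = 1/2 ⇒ exp(−k·Z) = 1/2 ⇒ Z = ln(2) / k
Z = 0.6931 / 0.38 = 1.824 km

1.82 km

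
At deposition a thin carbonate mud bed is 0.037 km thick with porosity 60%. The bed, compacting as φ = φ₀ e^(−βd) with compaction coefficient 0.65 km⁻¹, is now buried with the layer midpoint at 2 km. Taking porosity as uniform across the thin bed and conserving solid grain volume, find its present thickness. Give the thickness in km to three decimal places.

0.018 km

Porosity at 2 km: φ = 0.6·exp(−0.65×2) = 0.1635
Solid-volume conservation: h(1−φ) = h₀(1−φ₀) ⇒ h = h₀·(1−φ₀)/(1−φ)
h = 0.037 × (1 − 0.6)/(1 − 0.1635) = 0.037 × 0.4782 = 0.0177 km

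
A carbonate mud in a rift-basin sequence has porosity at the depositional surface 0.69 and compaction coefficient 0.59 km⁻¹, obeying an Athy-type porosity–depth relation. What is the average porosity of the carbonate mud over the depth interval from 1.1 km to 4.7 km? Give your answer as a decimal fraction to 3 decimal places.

⟨phi⟩ = (1/(z₂−z₁)) ∫ phi₀ e^(−kz) dz = phi₀·(e^(−k·z₁) − e^(−k·z₂)) / (k·(z₂−z₁))
e^(−0.59×1.1) = 0.5226; e^(−0.59×4.7) = 0.0625
⟨phi⟩ = 0.69 × (0.5226 − 0.0625) / (0.59 × 3.6) = 0.69 × 0.2166 = 0.1495

0.149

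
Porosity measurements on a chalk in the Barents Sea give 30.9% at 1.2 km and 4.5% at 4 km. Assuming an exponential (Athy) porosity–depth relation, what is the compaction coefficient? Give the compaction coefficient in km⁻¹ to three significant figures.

0.688 km⁻¹

Athy: n(z) = n₀ e^(−kz) ⇒ n₁/n₂ = e^{k(z₂−z₁)} ⇒ k = ln(n₁/n₂)/(z₂−z₁)
k = ln(0.309/0.045) / (4 − 1.2) = ln(6.867) / 2.8 = 1.9267 / 2.8 = 0.6881 km⁻¹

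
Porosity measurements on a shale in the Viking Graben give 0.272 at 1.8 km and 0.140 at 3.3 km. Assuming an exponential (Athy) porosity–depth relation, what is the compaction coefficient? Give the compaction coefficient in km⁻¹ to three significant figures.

Athy: phi(z) = phi₀ e^(−cz) ⇒ phi₁/phi₂ = e^{c(z₂−z₁)} ⇒ c = ln(phi₁/phi₂)/(z₂−z₁)
c = ln(0.272/0.14) / (3.3 − 1.8) = ln(1.943) / 1.5 = 0.6642 / 1.5 = 0.4428 km⁻¹

0.443 km⁻¹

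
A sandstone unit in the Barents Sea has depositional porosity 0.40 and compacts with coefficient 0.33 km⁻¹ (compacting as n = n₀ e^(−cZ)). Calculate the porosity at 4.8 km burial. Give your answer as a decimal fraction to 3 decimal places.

n = n₀·exp(−c·Z) = 0.4 × exp(−0.33 × 4.8) = 0.4 × exp(−1.584)
  = 0.4 × 0.2052 = 0.0821

0.082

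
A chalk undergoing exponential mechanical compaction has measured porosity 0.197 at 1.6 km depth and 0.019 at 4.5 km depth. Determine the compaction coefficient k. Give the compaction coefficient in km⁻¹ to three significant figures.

Athy: φ(d) = φ₀ e^(−kd) ⇒ φ₁/φ₂ = e^{k(d₂−d₁)} ⇒ k = ln(φ₁/φ₂)/(d₂−d₁)
k = ln(0.197/0.019) / (4.5 − 1.6) = ln(10.37) / 2.9 = 2.3388 / 2.9 = 0.8065 km⁻¹

0.806 km⁻¹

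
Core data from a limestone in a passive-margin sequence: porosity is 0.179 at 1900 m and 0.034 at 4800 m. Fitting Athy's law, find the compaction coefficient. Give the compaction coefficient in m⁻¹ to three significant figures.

0.000573 m⁻¹

Working in km (1 km = 1000 m; β in km⁻¹ = β in m⁻¹ × 1000):
Athy: n(z) = n₀ e^(−βz) ⇒ n₁/n₂ = e^{β(z₂−z₁)} ⇒ β = ln(n₁/n₂)/(z₂−z₁)
β = ln(0.179/0.034) / (4.8 − 1.9) = ln(5.265) / 2.9 = 1.6610 / 2.9 = 0.5728 km⁻¹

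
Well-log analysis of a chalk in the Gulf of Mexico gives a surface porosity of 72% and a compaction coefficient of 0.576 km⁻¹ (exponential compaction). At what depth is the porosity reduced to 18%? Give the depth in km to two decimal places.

2.41 km

Invert Athy's law: Z = ln(n₀/n) / k
Z = ln(0.72/0.18) / 0.576 = ln(4) / 0.576 = 1.3863 / 0.576 = 2.407 km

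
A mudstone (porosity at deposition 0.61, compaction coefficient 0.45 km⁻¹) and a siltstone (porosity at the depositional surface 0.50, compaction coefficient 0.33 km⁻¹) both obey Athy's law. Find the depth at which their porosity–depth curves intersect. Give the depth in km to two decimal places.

1.66 km

Set φ₀ₐ e^(−kₐd) = φ₀ᵦ e^(−kᵦd) ⇒ ln(φ₀ₐ/φ₀ᵦ) = (kₐ − kᵦ)·d
d = ln(0.61/0.5) / (0.45 − 0.33) = 0.1989 / 0.12 = 1.657 km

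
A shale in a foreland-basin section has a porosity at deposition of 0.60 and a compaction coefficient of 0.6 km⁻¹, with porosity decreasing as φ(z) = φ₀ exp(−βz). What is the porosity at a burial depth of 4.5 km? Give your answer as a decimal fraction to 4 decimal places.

φ = φ₀·exp(−β·z) = 0.6 × exp(−0.6 × 4.5) = 0.6 × exp(−2.7)
  = 0.6 × 0.0672 = 0.0403

0.0403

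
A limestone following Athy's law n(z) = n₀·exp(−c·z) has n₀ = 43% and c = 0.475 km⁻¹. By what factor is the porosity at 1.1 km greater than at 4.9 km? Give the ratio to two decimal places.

n(z₁)/n(z₂) = e^(−c·z₁)/e^(−c·z₂) = e^{c(z₂−z₁)}
= exp(0.475 × 3.8) = exp(1.805) = 6.0800

6.08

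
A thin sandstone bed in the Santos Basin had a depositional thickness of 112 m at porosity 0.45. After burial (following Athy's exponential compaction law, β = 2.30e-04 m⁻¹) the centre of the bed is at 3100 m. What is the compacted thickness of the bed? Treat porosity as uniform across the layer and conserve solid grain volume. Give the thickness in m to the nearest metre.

79 m

Working in km (1 km = 1000 m; β in km⁻¹ = β in m⁻¹ × 1000):
Porosity at 3.1 km: φ = 0.45·exp(−0.23×3.1) = 0.2206
Solid-volume conservation: h(1−φ) = h₀(1−φ₀) ⇒ h = h₀·(1−φ₀)/(1−φ)
h = 0.112 × (1 − 0.45)/(1 − 0.2206) = 0.112 × 0.7057 = 0.0790 km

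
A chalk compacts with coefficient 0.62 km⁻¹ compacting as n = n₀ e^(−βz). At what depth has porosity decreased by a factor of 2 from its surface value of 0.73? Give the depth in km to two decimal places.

n/n₀ = 1/2 ⇒ exp(−β·z) = 1/2 ⇒ z = ln(2) / β
z = 0.6931 / 0.62 = 1.118 km

1.12 km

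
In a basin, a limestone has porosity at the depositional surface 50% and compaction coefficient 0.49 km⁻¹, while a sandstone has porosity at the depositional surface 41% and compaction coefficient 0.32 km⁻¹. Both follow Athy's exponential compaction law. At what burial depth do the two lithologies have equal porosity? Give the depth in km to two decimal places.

Set φ₀ₐ e^(−cₐZ) = φ₀ᵦ e^(−cᵦZ) ⇒ ln(φ₀ₐ/φ₀ᵦ) = (cₐ − cᵦ)·Z
Z = ln(0.5/0.41) / (0.49 − 0.32) = 0.1985 / 0.17 = 1.167 km

1.17 km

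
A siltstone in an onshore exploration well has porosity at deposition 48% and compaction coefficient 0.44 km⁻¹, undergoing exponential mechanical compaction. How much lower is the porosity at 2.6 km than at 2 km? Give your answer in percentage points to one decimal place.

φ(2) = 0.48·e^(−0.44×2) = 0.1991
φ(2.6) = 0.48·e^(−0.44×2.6) = 0.1529
Δφ = 0.1991 − 0.1529 = 0.0462

4.6 percentage points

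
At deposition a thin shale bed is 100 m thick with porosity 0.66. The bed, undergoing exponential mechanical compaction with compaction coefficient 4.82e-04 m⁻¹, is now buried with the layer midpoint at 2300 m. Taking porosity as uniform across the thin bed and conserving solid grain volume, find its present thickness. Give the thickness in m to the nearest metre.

Working in km (1 km = 1000 m; β in km⁻¹ = β in m⁻¹ × 1000):
Porosity at 2.3 km: n = 0.66·exp(−0.482×2.3) = 0.2178
Solid-volume conservation: h(1−n) = h₀(1−n₀) ⇒ h = h₀·(1−n₀)/(1−n)
h = 0.1 × (1 − 0.66)/(1 − 0.2178) = 0.1 × 0.4347 = 0.0435 km

43 m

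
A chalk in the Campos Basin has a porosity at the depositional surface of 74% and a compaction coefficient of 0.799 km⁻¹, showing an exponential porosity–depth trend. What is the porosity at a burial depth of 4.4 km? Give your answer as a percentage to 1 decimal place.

n = n₀·exp(−c·Z) = 0.74 × exp(−0.799 × 4.4) = 0.74 × exp(−3.516)
  = 0.74 × 0.0297 = 0.0220

2.2%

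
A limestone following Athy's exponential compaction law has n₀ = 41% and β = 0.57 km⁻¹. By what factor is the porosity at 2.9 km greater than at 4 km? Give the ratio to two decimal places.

n(d₁)/n(d₂) = e^(−β·d₁)/e^(−β·d₂) = e^{β(d₂−d₁)}
= exp(0.57 × 1.1) = exp(0.627) = 1.8720

1.87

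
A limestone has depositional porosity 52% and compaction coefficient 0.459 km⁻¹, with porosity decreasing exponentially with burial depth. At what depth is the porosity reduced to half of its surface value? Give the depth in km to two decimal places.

1.51 km

phi/phi₀ = 1/2 ⇒ exp(−c·d) = 1/2 ⇒ d = ln(2) / c
d = 0.6931 / 0.459 = 1.510 km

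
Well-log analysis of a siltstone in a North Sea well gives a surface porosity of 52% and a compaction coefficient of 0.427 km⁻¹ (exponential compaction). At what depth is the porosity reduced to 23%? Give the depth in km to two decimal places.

1.91 km

Invert Athy's law: z = ln(phi₀/phi) / β
z = ln(0.52/0.23) / 0.427 = ln(2.261) / 0.427 = 0.8157 / 0.427 = 1.910 km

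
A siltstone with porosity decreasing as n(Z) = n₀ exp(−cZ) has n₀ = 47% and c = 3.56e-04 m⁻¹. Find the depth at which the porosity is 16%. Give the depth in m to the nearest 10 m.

3030 m

Working in km (1 km = 1000 m; c in km⁻¹ = c in m⁻¹ × 1000):
Invert Athy's law: Z = ln(n₀/n) / c
Z = ln(0.47/0.16) / 0.356 = ln(2.937) / 0.356 = 1.0776 / 0.356 = 3.027 km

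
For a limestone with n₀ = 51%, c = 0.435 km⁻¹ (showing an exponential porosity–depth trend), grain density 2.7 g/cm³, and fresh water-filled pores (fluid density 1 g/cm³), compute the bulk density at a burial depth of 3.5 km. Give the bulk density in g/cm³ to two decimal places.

Porosity at depth: n = 0.51·exp(−0.435×3.5) = 0.51×0.2182 = 0.1113
Bulk density: ρ_b = (1−n)ρ_g + n·ρ_f = 0.8887×2.7 + 0.1113×1
       = 2.400 + 0.111 = 2.511 g/cm³

2.51 g/cm³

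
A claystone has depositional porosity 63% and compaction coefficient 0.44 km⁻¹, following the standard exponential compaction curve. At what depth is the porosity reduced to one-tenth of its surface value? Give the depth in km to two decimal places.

5.23 km

n/n₀ = 1/10 ⇒ exp(−k·z) = 1/10 ⇒ z = ln(10) / k
z = 2.3026 / 0.44 = 5.233 km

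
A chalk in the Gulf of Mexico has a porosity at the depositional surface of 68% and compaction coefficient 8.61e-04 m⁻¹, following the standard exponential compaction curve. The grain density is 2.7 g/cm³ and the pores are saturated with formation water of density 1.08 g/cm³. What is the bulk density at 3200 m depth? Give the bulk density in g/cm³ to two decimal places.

2.63 g/cm³

Working in km (1 km = 1000 m; k in km⁻¹ = k in m⁻¹ × 1000):
Porosity at depth: φ = 0.68·exp(−0.861×3.2) = 0.68×0.0636 = 0.0432
Bulk density: ρ_b = (1−φ)ρ_g + φ·ρ_f = 0.9568×2.7 + 0.0432×1.08
       = 2.583 + 0.047 = 2.630 g/cm³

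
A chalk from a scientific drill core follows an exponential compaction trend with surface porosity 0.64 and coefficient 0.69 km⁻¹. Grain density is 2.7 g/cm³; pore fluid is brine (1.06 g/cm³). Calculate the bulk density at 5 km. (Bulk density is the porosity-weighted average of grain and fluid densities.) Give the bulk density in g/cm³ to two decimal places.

2.67 g/cm³

Porosity at depth: phi = 0.64·exp(−0.69×5) = 0.64×0.0317 = 0.0203
Bulk density: ρ_b = (1−phi)ρ_g + phi·ρ_f = 0.9797×2.7 + 0.0203×1.06
       = 2.645 + 0.022 = 2.667 g/cm³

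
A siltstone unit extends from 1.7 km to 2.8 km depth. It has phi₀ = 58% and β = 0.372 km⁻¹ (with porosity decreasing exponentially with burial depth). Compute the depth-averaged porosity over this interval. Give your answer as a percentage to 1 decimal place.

⟨phi⟩ = (1/(d₂−d₁)) ∫ phi₀ e^(−βd) dd = phi₀·(e^(−β·d₁) − e^(−β·d₂)) / (β·(d₂−d₁))
e^(−0.372×1.7) = 0.5313; e^(−0.372×2.8) = 0.3529
⟨phi⟩ = 0.58 × (0.5313 − 0.3529) / (0.372 × 1.1) = 0.58 × 0.4360 = 0.2529

25.3%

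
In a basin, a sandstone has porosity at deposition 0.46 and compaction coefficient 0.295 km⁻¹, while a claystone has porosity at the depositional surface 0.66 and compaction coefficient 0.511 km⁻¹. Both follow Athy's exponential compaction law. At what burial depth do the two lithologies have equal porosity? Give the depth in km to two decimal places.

1.67 km

Set phi₀ₐ e^(−βₐz) = phi₀ᵦ e^(−βᵦz) ⇒ ln(phi₀ₐ/phi₀ᵦ) = (βₐ − βᵦ)·z
z = ln(0.46/0.66) / (0.295 − 0.511) = -0.3610 / -0.216 = 1.671 km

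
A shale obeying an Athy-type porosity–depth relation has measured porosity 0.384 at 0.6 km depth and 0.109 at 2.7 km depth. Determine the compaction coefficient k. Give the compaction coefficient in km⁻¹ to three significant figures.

Athy: phi(z) = phi₀ e^(−kz) ⇒ phi₁/phi₂ = e^{k(z₂−z₁)} ⇒ k = ln(phi₁/phi₂)/(z₂−z₁)
k = ln(0.384/0.109) / (2.7 − 0.6) = ln(3.523) / 2.1 = 1.2593 / 2.1 = 0.5997 km⁻¹

0.600 km⁻¹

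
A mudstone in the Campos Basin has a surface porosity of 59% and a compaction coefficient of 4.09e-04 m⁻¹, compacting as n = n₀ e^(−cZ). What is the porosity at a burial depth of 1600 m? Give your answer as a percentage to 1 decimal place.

30.7%

Working in km (1 km = 1000 m; c in km⁻¹ = c in m⁻¹ × 1000):
n = n₀·exp(−c·Z) = 0.59 × exp(−0.409 × 1.6) = 0.59 × exp(−0.6544)
  = 0.59 × 0.5198 = 0.3067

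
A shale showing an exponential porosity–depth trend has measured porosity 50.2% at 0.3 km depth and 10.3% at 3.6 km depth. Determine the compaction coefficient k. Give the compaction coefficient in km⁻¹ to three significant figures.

Athy: n(z) = n₀ e^(−kz) ⇒ n₁/n₂ = e^{k(z₂−z₁)} ⇒ k = ln(n₁/n₂)/(z₂−z₁)
k = ln(0.502/0.103) / (3.6 − 0.3) = ln(4.874) / 3.3 = 1.5839 / 3.3 = 0.48 km⁻¹

0.480 km⁻¹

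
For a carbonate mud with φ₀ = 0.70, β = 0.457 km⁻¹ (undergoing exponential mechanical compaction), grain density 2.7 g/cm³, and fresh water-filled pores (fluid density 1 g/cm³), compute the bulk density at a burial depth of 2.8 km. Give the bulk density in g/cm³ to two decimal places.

2.37 g/cm³

Porosity at depth: φ = 0.7·exp(−0.457×2.8) = 0.7×0.2781 = 0.1947
Bulk density: ρ_b = (1−φ)ρ_g + φ·ρ_f = 0.8053×2.7 + 0.1947×1
       = 2.174 + 0.195 = 2.369 g/cm³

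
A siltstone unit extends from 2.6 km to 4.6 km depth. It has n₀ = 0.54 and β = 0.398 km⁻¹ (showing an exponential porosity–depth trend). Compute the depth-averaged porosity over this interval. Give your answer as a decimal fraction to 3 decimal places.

⟨n⟩ = (1/(d₂−d₁)) ∫ n₀ e^(−βd) dd = n₀·(e^(−β·d₁) − e^(−β·d₂)) / (β·(d₂−d₁))
e^(−0.398×2.6) = 0.3553; e^(−0.398×4.6) = 0.1603
⟨n⟩ = 0.54 × (0.3553 − 0.1603) / (0.398 × 2) = 0.54 × 0.2450 = 0.1323

0.132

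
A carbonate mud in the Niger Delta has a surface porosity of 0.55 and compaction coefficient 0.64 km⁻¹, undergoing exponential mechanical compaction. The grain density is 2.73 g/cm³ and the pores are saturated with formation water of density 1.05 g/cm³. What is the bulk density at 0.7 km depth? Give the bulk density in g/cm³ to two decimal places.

Porosity at depth: n = 0.55·exp(−0.64×0.7) = 0.55×0.6389 = 0.3514
Bulk density: ρ_b = (1−n)ρ_g + n·ρ_f = 0.6486×2.73 + 0.3514×1.05
       = 1.771 + 0.369 = 2.140 g/cm³

2.14 g/cm³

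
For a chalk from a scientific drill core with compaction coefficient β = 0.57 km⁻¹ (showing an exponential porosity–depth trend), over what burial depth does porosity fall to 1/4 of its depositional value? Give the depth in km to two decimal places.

n/n₀ = 1/4 ⇒ exp(−β·Z) = 1/4 ⇒ Z = ln(4) / β
Z = 1.3863 / 0.57 = 2.432 km

2.43 km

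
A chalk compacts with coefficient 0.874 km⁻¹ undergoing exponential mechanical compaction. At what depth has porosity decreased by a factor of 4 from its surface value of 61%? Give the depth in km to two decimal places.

φ/φ₀ = 1/4 ⇒ exp(−k·z) = 1/4 ⇒ z = ln(4) / k
z = 1.3863 / 0.874 = 1.586 km

1.59 km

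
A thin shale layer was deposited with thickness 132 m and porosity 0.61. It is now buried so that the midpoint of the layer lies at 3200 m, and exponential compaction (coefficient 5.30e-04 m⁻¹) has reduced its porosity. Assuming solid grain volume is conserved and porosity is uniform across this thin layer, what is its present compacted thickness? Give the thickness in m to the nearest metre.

58 m

Working in km (1 km = 1000 m; c in km⁻¹ = c in m⁻¹ × 1000):
Porosity at 3.2 km: phi = 0.61·exp(−0.53×3.2) = 0.1119
Solid-volume conservation: h(1−phi) = h₀(1−phi₀) ⇒ h = h₀·(1−phi₀)/(1−phi)
h = 0.132 × (1 − 0.61)/(1 − 0.1119) = 0.132 × 0.4391 = 0.0580 km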